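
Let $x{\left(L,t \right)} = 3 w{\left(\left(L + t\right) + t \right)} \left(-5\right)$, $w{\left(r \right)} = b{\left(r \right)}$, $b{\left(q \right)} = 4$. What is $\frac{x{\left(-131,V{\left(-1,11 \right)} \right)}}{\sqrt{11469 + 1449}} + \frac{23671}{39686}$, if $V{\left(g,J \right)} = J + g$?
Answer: $\frac{23671}{39686} - \frac{10 \sqrt{12918}}{2153} \approx 0.068555$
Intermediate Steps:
$w{\left(r \right)} = 4$
$x{\left(L,t \right)} = -60$ ($x{\left(L,t \right)} = 3 \cdot 4 \left(-5\right) = 12 \left(-5\right) = -60$)
$\frac{x{\left(-131,V{\left(-1,11 \right)} \right)}}{\sqrt{11469 + 1449}} + \frac{23671}{39686} = - \frac{60}{\sqrt{11469 + 1449}} + \frac{23671}{39686} = - \frac{60}{\sqrt{12918}} + 23671 \cdot \frac{1}{39686} = - 60 \frac{\sqrt{12918}}{12918} + \frac{23671}{39686} = - \frac{10 \sqrt{12918}}{2153} + \frac{23671}{39686} = \frac{23671}{39686} - \frac{10 \sqrt{12918}}{2153}$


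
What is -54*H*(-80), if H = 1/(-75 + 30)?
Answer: -96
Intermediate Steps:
H = -1/45 (H = 1/(-45) = -1/45 ≈ -0.022222)
-54*H*(-80) = -54*(-1/45)*(-80) = (6/5)*(-80) = -96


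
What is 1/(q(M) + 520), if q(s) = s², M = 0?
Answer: 1/520 ≈ 0.0019231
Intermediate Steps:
1/(q(M) + 520) = 1/(0² + 520) = 1/(0 + 520) = 1/520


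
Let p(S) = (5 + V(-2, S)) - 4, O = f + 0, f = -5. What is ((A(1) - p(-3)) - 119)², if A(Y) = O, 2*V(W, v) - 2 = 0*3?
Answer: 15876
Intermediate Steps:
V(W, v) = 1 (V(W, v) = 1 + (0*3)/2 = 1 + (½)*0 = 1 + 0 = 1)
O = -5 (O = -5 + 0 = -5)
A(Y) = -5
p(S) = 2 (p(S) = (5 + 1) - 4 = 6 - 4 = 2)
((A(1) - p(-3)) - 119)² = ((-5 - 1*2) - 119)² = ((-5 - 2) - 119)² = (-7 - 119)² = (-126)² = 15876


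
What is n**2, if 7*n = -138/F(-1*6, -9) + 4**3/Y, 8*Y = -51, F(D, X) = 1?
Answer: 57002500/127449 ≈ 447.26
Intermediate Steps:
Y = -51/8 (Y = (1/8)*(-51) = -51/8 ≈ -6.3750)
n = -7550/357 (n = (-138/1 + 4**3/(-51/8))/7 = (-138*1 + 64*(-8/51))/7 = (-138 - 512/51)/7 = (1/7)*(-7550/51) = -7550/357 ≈ -21.148)
n**2 = (-7550/357)**2 = 57002500/127449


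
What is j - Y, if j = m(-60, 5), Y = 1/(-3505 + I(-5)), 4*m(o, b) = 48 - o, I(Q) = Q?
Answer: 94771/3510 ≈ 27.000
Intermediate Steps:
m(o, b) = 12 - o/4 (m(o, b) = (48 - o)/4 = 12 - o/4)
Y = -1/3510 (Y = 1/(-3505 - 5) = 1/(-3510) = -1/3510 ≈ -0.00028490)
j = 27 (j = 12 - 1/4*(-60) = 12 + 15 = 27)
j - Y = 27 - 1*(-1/3510) = 27 + 1/3510 = 94771/3510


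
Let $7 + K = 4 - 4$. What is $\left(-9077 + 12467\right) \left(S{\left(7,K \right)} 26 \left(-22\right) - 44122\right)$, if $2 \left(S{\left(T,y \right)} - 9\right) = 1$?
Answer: $-167994840$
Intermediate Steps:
$K = -7$ ($K = -7 + \left(4 - 4\right) = -7 + 0 = -7$)
$S{\left(T,y \right)} = \frac{19}{2}$ ($S{\left(T,y \right)} = 9 + \frac{1}{2} \cdot 1 = 9 + \frac{1}{2} = \frac{19}{2}$)
$\left(-9077 + 12467\right) \left(S{\left(7,K \right)} 26 \left(-22\right) - 44122\right) = \left(-9077 + 12467\right) \left(\frac{19}{2} \cdot 26 \left(-22\right) - 44122\right) = 3390 \left(247 \left(-22\right) - 44122\right) = 3390 \left(-5434 - 44122\right) = 3390 \left(-49556\right) = -167994840$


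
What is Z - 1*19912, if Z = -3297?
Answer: -23209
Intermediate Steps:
Z - 1*19912 = -3297 - 1*19912 = -3297 - 19912 = -23209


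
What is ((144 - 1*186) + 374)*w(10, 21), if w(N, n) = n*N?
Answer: 69720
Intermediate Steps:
w(N, n) = N*n
((144 - 1*186) + 374)*w(10, 21) = ((144 - 1*186) + 374)*(10*21) = ((144 - 186) + 374)*210 = (-42 + 374)*210 = 332*210 = 69720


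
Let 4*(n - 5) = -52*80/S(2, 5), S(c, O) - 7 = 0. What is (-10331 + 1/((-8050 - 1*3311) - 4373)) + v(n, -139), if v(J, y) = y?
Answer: -164734981/15734 ≈ -10470.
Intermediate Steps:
S(c, O) = 7 (S(c, O) = 7 + 0 = 7)
n = -1005/7 (n = 5 + (-52/(7/80))/4 = 5 + (-52/(7*(1/80)))/4 = 5 + (-52/7/80)/4 = 5 + (-52*80/7)/4 = 5 + (¼)*(-4160/7) = 5 - 1040/7 = -1005/7 ≈ -143.57)
(-10331 + 1/((-8050 - 1*3311) - 4373)) + v(n, -139) = (-10331 + 1/((-8050 - 1*3311) - 4373)) - 139 = (-10331 + 1/((-8050 - 3311) - 4373)) - 139 = (-10331 + 1/(-11361 - 4373)) - 139 = (-10331 + 1/(-15734)) - 139 = (-10331 - 1/15734) - 139 = -162547955/15734 - 139 = -164734981/15734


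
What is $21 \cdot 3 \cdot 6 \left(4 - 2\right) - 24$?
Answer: $732$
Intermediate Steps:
$21 \cdot 3 \cdot 6 \left(4 - 2\right) - 24 = 21 \cdot 18 \cdot 2 - 24 = 21 \cdot 36 - 24 = 756 - 24 = 732$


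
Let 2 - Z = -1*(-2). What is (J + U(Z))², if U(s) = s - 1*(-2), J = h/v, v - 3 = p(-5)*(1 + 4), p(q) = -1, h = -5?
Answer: 81/4 ≈ 20.250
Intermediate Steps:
v = -2 (v = 3 - (1 + 4) = 3 - 1*5 = 3 - 5 = -2)
J = 5/2 (J = -5/(-2) = -5*(-½) = 5/2 ≈ 2.5000)
Z = 0 (Z = 2 - (-1)*(-2) = 2 - 1*2 = 2 - 2 = 0)
U(s) = 2 + s (U(s) = s + 2 = 2 + s)
(J + U(Z))² = (5/2 + (2 + 0))² = (5/2 + 2)² = (9/2)² = 81/4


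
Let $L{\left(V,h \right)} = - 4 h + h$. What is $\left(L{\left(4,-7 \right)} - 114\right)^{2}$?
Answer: $8649$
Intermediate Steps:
$L{\left(V,h \right)} = - 3 h$
$\left(L{\left(4,-7 \right)} - 114\right)^{2} = \left(\left(-3\right) \left(-7\right) - 114\right)^{2} = \left(21 - 114\right)^{2} = \left(-93\right)^{2} = 8649$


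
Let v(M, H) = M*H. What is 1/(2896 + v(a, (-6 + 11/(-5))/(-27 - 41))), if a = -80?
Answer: 17/49068 ≈ 0.00034646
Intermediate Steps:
v(M, H) = H*M
1/(2896 + v(a, (-6 + 11/(-5))/(-27 - 41))) = 1/(2896 + ((-6 + 11/(-5))/(-27 - 41))*(-80)) = 1/(2896 + ((-6 + 11*(-⅕))/(-68))*(-80)) = 1/(2896 + ((-6 - 11/5)*(-1/68))*(-80)) = 1/(2896 - 41/5*(-1/68)*(-80)) = 1/(2896 + (41/340)*(-80)) = 1/(2896 - 164/17) = 1/(49068/17) = 17/49068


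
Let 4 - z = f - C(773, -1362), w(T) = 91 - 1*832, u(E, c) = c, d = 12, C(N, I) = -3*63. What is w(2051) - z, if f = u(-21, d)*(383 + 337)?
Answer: 8084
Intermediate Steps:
C(N, I) = -189
w(T) = -741 (w(T) = 91 - 832 = -741)
f = 8640 (f = 12*(383 + 337) = 12*720 = 8640)
z = -8825 (z = 4 - (8640 - 1*(-189)) = 4 - (8640 + 189) = 4 - 1*8829 = 4 - 8829 = -8825)
w(2051) - z = -741 - 1*(-8825) = -741 + 8825 = 8084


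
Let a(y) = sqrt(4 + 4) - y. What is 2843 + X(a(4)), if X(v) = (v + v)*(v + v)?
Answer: 2939 - 64*sqrt(2) ≈ 2848.5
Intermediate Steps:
a(y) = -y + 2*sqrt(2) (a(y) = sqrt(8) - y = 2*sqrt(2) - y = -y + 2*sqrt(2))
X(v) = 4*v**2 (X(v) = (2*v)*(2*v) = 4*v**2)
2843 + X(a(4)) = 2843 + 4*(-1*4 + 2*sqrt(2))**2 = 2843 + 4*(-4 + 2*sqrt(2))**2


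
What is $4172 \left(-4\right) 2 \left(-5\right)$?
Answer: $166880$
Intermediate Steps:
$4172 \left(-4\right) 2 \left(-5\right) = 4172 \left(\left(-8\right) \left(-5\right)\right) = 4172 \cdot 40 = 166880$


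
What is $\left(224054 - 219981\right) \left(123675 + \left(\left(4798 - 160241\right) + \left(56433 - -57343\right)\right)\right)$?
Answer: $334018584$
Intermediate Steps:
$\left(224054 - 219981\right) \left(123675 + \left(\left(4798 - 160241\right) + \left(56433 - -57343\right)\right)\right) = 4073 \left(123675 + \left(-155443 + \left(56433 + 57343\right)\right)\right) = 4073 \left(123675 + \left(-155443 + 113776\right)\right) = 4073 \left(123675 - 41667\right) = 4073 \cdot 82008 = 334018584$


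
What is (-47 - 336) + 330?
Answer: -53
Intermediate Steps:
(-47 - 336) + 330 = -383 + 330 = -53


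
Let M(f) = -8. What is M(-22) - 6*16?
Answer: -104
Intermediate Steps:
M(-22) - 6*16 = -8 - 6*16 = -8 - 1*96 = -8 - 96 = -104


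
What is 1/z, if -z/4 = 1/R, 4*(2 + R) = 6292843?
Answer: -6292835/16 ≈ -3.9330e+5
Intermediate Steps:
R = 6292835/4 (R = -2 + (¼)*6292843 = -2 + 6292843/4 = 6292835/4 ≈ 1.5732e+6)
z = -16/6292835 (z = -4/6292835/4 = -4*4/6292835 = -16/6292835 ≈ -2.5426e-6)
1/z = 1/(-16/6292835) = -6292835/16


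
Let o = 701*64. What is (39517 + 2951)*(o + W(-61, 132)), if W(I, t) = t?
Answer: 1910890128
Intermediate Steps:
o = 44864
(39517 + 2951)*(o + W(-61, 132)) = (39517 + 2951)*(44864 + 132) = 42468*44996 = 1910890128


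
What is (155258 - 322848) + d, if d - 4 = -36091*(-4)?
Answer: -23222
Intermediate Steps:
d = 144368 (d = 4 - 36091*(-4) = 4 + 144364 = 144368)
(155258 - 322848) + d = (155258 - 322848) + 144368 = -167590 + 144368 = -23222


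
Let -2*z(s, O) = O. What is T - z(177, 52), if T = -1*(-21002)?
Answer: 21028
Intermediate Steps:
z(s, O) = -O/2
T = 21002
T - z(177, 52) = 21002 - (-1)*52/2 = 21002 - 1*(-26) = 21002 + 26 = 21028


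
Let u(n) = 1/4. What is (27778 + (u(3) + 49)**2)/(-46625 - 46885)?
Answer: -483257/1496160 ≈ -0.32300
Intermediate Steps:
u(n) = 1/4
(27778 + (u(3) + 49)**2)/(-46625 - 46885) = (27778 + (1/4 + 49)**2)/(-46625 - 46885) = (27778 + (197/4)**2)/(-93510) = (27778 + 38809/16)*(-1/93510) = (483257/16)*(-1/93510) = -483257/1496160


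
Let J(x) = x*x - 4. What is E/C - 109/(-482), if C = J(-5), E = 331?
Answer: 161831/10122 ≈ 15.988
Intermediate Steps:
J(x) = -4 + x² (J(x) = x² - 4 = -4 + x²)
C = 21 (C = -4 + (-5)² = -4 + 25 = 21)
E/C - 109/(-482) = 331/21 - 109/(-482) = 331*(1/21) - 109*(-1/482) = 331/21 + 109/482 = 161831/10122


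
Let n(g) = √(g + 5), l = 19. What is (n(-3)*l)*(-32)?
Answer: -608*√2 ≈ -859.84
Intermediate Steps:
n(g) = √(5 + g)
(n(-3)*l)*(-32) = (√(5 - 3)*19)*(-32) = (√2*19)*(-32) = (19*√2)*(-32) = -608*√2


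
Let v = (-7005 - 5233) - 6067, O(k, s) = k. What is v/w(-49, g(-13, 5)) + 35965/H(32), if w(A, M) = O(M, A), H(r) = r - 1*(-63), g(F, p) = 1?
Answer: -340602/19 ≈ -17926.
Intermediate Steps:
v = -18305 (v = -12238 - 6067 = -18305)
H(r) = 63 + r (H(r) = r + 63 = 63 + r)
w(A, M) = M
v/w(-49, g(-13, 5)) + 35965/H(32) = -18305/1 + 35965/(63 + 32) = -18305*1 + 35965/95 = -18305 + 35965*(1/95) = -18305 + 7193/19 = -340602/19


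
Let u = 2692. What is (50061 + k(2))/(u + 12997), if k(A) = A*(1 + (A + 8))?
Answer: 1727/541 ≈ 3.1922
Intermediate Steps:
k(A) = A*(9 + A) (k(A) = A*(1 + (8 + A)) = A*(9 + A))
(50061 + k(2))/(u + 12997) = (50061 + 2*(9 + 2))/(2692 + 12997) = (50061 + 2*11)/15689 = (50061 + 22)*(1/15689) = 50083*(1/15689) = 1727/541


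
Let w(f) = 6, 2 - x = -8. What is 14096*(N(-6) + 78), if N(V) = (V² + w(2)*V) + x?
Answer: 1240448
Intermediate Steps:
x = 10 (x = 2 - 1*(-8) = 2 + 8 = 10)
N(V) = 10 + V² + 6*V (N(V) = (V² + 6*V) + 10 = 10 + V² + 6*V)
14096*(N(-6) + 78) = 14096*((10 + (-6)² + 6*(-6)) + 78) = 14096*((10 + 36 - 36) + 78) = 14096*(10 + 78) = 14096*88 = 1240448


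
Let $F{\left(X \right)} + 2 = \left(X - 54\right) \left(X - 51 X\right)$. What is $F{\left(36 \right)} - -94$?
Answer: $32492$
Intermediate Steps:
$F{\left(X \right)} = -2 - 50 X \left(-54 + X\right)$ ($F{\left(X \right)} = -2 + \left(X - 54\right) \left(X - 51 X\right) = -2 + \left(-54 + X\right) \left(- 50 X\right) = -2 - 50 X \left(-54 + X\right)$)
$F{\left(36 \right)} - -94 = \left(-2 - 50 \cdot 36^{2} + 2700 \cdot 36\right) - -94 = \left(-2 - 64800 + 97200\right) + 94 = 32398 + 94 = 32492$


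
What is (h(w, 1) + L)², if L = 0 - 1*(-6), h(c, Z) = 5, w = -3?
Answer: 121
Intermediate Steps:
L = 6 (L = 0 + 6 = 6)
(h(w, 1) + L)² = (5 + 6)² = 11² = 121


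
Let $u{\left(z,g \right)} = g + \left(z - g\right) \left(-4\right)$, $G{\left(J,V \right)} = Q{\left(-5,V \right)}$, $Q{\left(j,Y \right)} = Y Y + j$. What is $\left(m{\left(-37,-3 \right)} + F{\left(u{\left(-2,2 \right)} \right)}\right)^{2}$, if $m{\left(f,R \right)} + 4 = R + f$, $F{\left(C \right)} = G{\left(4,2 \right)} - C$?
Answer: $3969$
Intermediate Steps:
$Q{\left(j,Y \right)} = j + Y^{2}$ ($Q{\left(j,Y \right)} = Y^{2} + j = j + Y^{2}$)
$G{\left(J,V \right)} = -5 + V^{2}$
$u{\left(z,g \right)} = - 4 z + 5 g$ ($u{\left(z,g \right)} = g + \left(- 4 z + 4 g\right) = - 4 z + 5 g$)
$F{\left(C \right)} = -1 - C$ ($F{\left(C \right)} = \left(-5 + 2^{2}\right) - C = \left(-5 + 4\right) - C = -1 - C$)
$m{\left(f,R \right)} = -4 + R + f$ ($m{\left(f,R \right)} = -4 + \left(R + f\right) = -4 + R + f$)
$\left(m{\left(-37,-3 \right)} + F{\left(u{\left(-2,2 \right)} \right)}\right)^{2} = \left(\left(-4 - 3 - 37\right) - \left(1 + 8 + 10\right)\right)^{2} = \left(-44 - 19\right)^{2} = \left(-63\right)^{2} = 3969$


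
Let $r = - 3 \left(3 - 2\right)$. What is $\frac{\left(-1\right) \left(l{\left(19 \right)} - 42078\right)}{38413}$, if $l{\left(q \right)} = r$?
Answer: $\frac{42081}{38413} \approx 1.0955$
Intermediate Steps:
$r = -3$ ($r = \left(-3\right) 1 = -3$)
$l{\left(q \right)} = -3$
$\frac{\left(-1\right) \left(l{\left(19 \right)} - 42078\right)}{38413} = \frac{\left(-1\right) \left(-3 - 42078\right)}{38413} = - (-3 - 42078) \frac{1}{38413} = \left(-1\right) \left(-42081\right) \frac{1}{38413} = 42081 \cdot \frac{1}{38413} = \frac{42081}{38413}$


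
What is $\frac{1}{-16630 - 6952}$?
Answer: $- \frac{1}{23582} \approx -4.2405 \cdot 10^{-5}$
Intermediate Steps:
$\frac{1}{-16630 - 6952} = \frac{1}{-23582} = - \frac{1}{23582}$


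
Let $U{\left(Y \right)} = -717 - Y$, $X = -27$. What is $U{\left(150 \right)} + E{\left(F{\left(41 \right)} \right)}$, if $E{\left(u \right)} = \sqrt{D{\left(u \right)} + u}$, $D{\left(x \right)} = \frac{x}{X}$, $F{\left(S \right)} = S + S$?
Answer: $-867 + \frac{2 \sqrt{1599}}{9} \approx -858.11$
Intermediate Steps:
$F{\left(S \right)} = 2 S$
$D{\left(x \right)} = - \frac{x}{27}$ ($D{\left(x \right)} = \frac{x}{-27} = x \left(- \frac{1}{27}\right) = - \frac{x}{27}$)
$E{\left(u \right)} = \frac{\sqrt{78} \sqrt{u}}{9}$ ($E{\left(u \right)} = \sqrt{- \frac{u}{27} + u} = \sqrt{\frac{26 u}{27}} = \frac{\sqrt{78} \sqrt{u}}{9}$)
$U{\left(150 \right)} + E{\left(F{\left(41 \right)} \right)} = \left(-717 - 150\right) + \frac{\sqrt{78} \sqrt{2 \cdot 41}}{9} = \left(-717 - 150\right) + \frac{\sqrt{78} \sqrt{82}}{9} = -867 + \frac{2 \sqrt{1599}}{9}$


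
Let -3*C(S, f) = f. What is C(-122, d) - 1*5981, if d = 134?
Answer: -18077/3 ≈ -6025.7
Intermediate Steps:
C(S, f) = -f/3
C(-122, d) - 1*5981 = -1/3*134 - 1*5981 = -134/3 - 5981 = -18077/3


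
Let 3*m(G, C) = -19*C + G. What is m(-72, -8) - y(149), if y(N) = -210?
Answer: 710/3 ≈ 236.67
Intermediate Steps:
m(G, C) = -19*C/3 + G/3 (m(G, C) = (-19*C + G)/3 = (G - 19*C)/3 = -19*C/3 + G/3)
m(-72, -8) - y(149) = (-19/3*(-8) + (⅓)*(-72)) - 1*(-210) = (152/3 - 24) + 210 = 80/3 + 210 = 710/3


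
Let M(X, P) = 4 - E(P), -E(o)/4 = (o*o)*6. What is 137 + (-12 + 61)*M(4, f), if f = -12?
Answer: 169677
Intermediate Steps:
E(o) = -24*o² (E(o) = -4*o*o*6 = -4*o²*6 = -24*o²)
M(X, P) = 4 + 24*P² (M(X, P) = 4 - (-24)*P² = 4 + 24*P²)
137 + (-12 + 61)*M(4, f) = 137 + (-12 + 61)*(4 + 24*(-12)²) = 137 + 49*(4 + 24*144) = 137 + 49*(4 + 3456) = 137 + 49*3460 = 137 + 169540 = 169677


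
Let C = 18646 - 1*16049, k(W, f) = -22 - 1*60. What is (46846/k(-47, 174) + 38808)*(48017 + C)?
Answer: 79347820870/41 ≈ 1.9353e+9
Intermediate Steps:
k(W, f) = -82 (k(W, f) = -22 - 60 = -82)
C = 2597 (C = 18646 - 16049 = 2597)
(46846/k(-47, 174) + 38808)*(48017 + C) = (46846/(-82) + 38808)*(48017 + 2597) = (46846*(-1/82) + 38808)*50614 = (-23423/41 + 38808)*50614 = (1567705/41)*50614 = 79347820870/41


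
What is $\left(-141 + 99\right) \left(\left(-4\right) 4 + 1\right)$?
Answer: $630$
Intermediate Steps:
$\left(-141 + 99\right) \left(\left(-4\right) 4 + 1\right) = - 42 \left(-16 + 1\right) = \left(-42\right) \left(-15\right) = 630$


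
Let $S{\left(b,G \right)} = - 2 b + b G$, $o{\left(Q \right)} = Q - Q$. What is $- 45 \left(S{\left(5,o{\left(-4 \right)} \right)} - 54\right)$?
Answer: $2880$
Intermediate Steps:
$o{\left(Q \right)} = 0$
$S{\left(b,G \right)} = - 2 b + G b$
$- 45 \left(S{\left(5,o{\left(-4 \right)} \right)} - 54\right) = - 45 \left(5 \left(-2 + 0\right) - 54\right) = - 45 \left(5 \left(-2\right) - 54\right) = - 45 \left(-10 - 54\right) = \left(-45\right) \left(-64\right) = 2880$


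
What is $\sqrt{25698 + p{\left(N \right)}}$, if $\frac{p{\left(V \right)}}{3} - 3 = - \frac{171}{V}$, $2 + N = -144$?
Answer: $\frac{\sqrt{548045310}}{146} \approx 160.34$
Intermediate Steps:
$N = -146$ ($N = -2 - 144 = -146$)
$p{\left(V \right)} = 9 - \frac{513}{V}$ ($p{\left(V \right)} = 9 + 3 \left(- \frac{171}{V}\right) = 9 - \frac{513}{V}$)
$\sqrt{25698 + p{\left(N \right)}} = \sqrt{25698 + \left(9 - \frac{513}{-146}\right)} = \sqrt{25698 + \left(9 - - \frac{513}{146}\right)} = \sqrt{25698 + \left(9 + \frac{513}{146}\right)} = \sqrt{25698 + \frac{1827}{146}} = \sqrt{\frac{3753735}{146}} = \frac{\sqrt{548045310}}{146}$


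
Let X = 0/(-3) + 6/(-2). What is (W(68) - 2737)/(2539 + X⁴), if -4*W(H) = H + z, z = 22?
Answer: -5519/5240 ≈ -1.0532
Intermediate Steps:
X = -3 (X = 0*(-⅓) + 6*(-½) = 0 - 3 = -3)
W(H) = -11/2 - H/4 (W(H) = -(H + 22)/4 = -(22 + H)/4 = -11/2 - H/4)
(W(68) - 2737)/(2539 + X⁴) = ((-11/2 - ¼*68) - 2737)/(2539 + (-3)⁴) = ((-11/2 - 17) - 2737)/(2539 + 81) = (-45/2 - 2737)/2620 = -5519/2*1/2620 = -5519/5240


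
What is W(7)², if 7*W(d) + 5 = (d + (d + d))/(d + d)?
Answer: ¼ ≈ 0.25000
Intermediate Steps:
W(d) = -½ (W(d) = -5/7 + ((d + (d + d))/(d + d))/7 = -5/7 + ((d + 2*d)/((2*d)))/7 = -5/7 + ((3*d)*(1/(2*d)))/7 = -5/7 + (⅐)*(3/2) = -5/7 + 3/14 = -½)
W(7)² = (-½)² = ¼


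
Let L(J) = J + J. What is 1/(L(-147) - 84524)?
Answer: -1/84818 ≈ -1.1790e-5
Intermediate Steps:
L(J) = 2*J
1/(L(-147) - 84524) = 1/(2*(-147) - 84524) = 1/(-294 - 84524) = 1/(-84818) = -1/84818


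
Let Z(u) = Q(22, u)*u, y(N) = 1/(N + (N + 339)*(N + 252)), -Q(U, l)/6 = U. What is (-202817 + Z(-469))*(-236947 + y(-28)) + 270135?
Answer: 2325023129394379/69636 ≈ 3.3388e+10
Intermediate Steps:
Q(U, l) = -6*U
y(N) = 1/(N + (252 + N)*(339 + N)) (y(N) = 1/(N + (339 + N)*(252 + N)) = 1/(N + (252 + N)*(339 + N)))
Z(u) = -132*u (Z(u) = (-6*22)*u = -132*u)
(-202817 + Z(-469))*(-236947 + y(-28)) + 270135 = (-202817 - 132*(-469))*(-236947 + 1/(85428 + (-28)² + 592*(-28))) + 270135 = (-202817 + 61908)*(-236947 + 1/(85428 + 784 - 16576)) + 270135 = -140909*(-236947 + 1/69636) + 270135 = -140909*(-16500041291/69636) + 270135 = 2325004318273519/69636 + 270135 = 2325023129394379/69636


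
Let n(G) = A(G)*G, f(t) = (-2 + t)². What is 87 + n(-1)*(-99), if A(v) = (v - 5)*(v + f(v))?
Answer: -4665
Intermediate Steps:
A(v) = (-5 + v)*(v + (-2 + v)²) (A(v) = (v - 5)*(v + (-2 + v)²) = (-5 + v)*(v + (-2 + v)²))
n(G) = G*(-20 + G³ - 8*G² + 19*G) (n(G) = (-20 + G³ - 8*G² + 19*G)*G = G*(-20 + G³ - 8*G² + 19*G))
87 + n(-1)*(-99) = 87 - (-20 + (-1)³ - 8*(-1)² + 19*(-1))*(-99) = 87 - (-20 - 1 - 8*1 - 19)*(-99) = 87 - (-20 - 1 - 8 - 19)*(-99) = 87 - 1*(-48)*(-99) = 87 + 48*(-99) = 87 - 4752 = -4665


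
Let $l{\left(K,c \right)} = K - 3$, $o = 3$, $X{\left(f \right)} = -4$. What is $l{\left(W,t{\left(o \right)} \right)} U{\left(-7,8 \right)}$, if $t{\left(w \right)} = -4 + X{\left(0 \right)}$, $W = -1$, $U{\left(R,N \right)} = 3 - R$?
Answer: $-40$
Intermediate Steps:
$t{\left(w \right)} = -8$ ($t{\left(w \right)} = -4 - 4 = -8$)
$l{\left(K,c \right)} = -3 + K$ ($l{\left(K,c \right)} = K - 3 = -3 + K$)
$l{\left(W,t{\left(o \right)} \right)} U{\left(-7,8 \right)} = \left(-3 - 1\right) \left(3 - -7\right) = - 4 \left(3 + 7\right) = \left(-4\right) 10 = -40$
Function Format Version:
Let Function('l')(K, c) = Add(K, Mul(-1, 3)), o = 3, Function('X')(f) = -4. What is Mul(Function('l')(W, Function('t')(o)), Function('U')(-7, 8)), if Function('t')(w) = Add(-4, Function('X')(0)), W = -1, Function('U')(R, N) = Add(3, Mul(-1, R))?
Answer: -40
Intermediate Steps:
Function('t')(w) = -8 (Function('t')(w) = Add(-4, -4) = -8)
Function('l')(K, c) = Add(-3, K) (Function('l')(K, c) = Add(K, -3) = Add(-3, K))
Mul(Function('l')(W, Function('t')(o)), Function('U')(-7, 8)) = Mul(Add(-3, -1), Add(3, Mul(-1, -7))) = Mul(-4, Add(3, 7)) = Mul(-4, 10) = -40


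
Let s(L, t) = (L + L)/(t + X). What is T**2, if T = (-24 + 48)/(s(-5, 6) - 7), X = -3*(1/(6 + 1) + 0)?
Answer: 876096/117649 ≈ 7.4467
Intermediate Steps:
X = -3/7 (X = -3*(1/7 + 0) = -3*1/7 = -3/7 ≈ -0.42857)
s(L, t) = 2*L/(-3/7 + t) (s(L, t) = (L + L)/(t - 3/7) = (2*L)/(-3/7 + t) = 2*L/(-3/7 + t))
T = -936/343 (T = (-24 + 48)/(14*(-5)/(-3 + 7*6) - 7) = 24/(14*(-5)/(-3 + 42) - 7) = 24/(14*(-5)/39 - 7) = 24/(14*(-5)*(1/39) - 7) = 24/(-70/39 - 7) = 24/(-343/39) = 24*(-39/343) = -936/343 ≈ -2.7289)
T**2 = (-936/343)**2 = 876096/117649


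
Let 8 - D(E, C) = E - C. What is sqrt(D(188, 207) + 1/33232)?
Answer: sqrt(1863619405)/8308 ≈ 5.1962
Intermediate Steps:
D(E, C) = 8 + C - E (D(E, C) = 8 - (E - C) = 8 + (C - E) = 8 + C - E)
sqrt(D(188, 207) + 1/33232) = sqrt((8 + 207 - 1*188) + 1/33232) = sqrt((8 + 207 - 188) + 1/33232) = sqrt(27 + 1/33232) = sqrt(897265/33232) = sqrt(1863619405)/8308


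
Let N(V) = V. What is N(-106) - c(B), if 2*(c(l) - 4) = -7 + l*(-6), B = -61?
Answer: -579/2 ≈ -289.50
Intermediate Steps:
c(l) = ½ - 3*l (c(l) = 4 + (-7 + l*(-6))/2 = 4 + (-7 - 6*l)/2 = 4 + (-7/2 - 3*l) = ½ - 3*l)
N(-106) - c(B) = -106 - (½ - 3*(-61)) = -106 - (½ + 183) = -106 - 1*367/2 = -106 - 367/2 = -579/2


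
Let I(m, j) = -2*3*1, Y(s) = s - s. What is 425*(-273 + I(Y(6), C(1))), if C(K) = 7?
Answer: -118575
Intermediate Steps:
Y(s) = 0
I(m, j) = -6 (I(m, j) = -6*1 = -6)
425*(-273 + I(Y(6), C(1))) = 425*(-273 - 6) = 425*(-279) = -118575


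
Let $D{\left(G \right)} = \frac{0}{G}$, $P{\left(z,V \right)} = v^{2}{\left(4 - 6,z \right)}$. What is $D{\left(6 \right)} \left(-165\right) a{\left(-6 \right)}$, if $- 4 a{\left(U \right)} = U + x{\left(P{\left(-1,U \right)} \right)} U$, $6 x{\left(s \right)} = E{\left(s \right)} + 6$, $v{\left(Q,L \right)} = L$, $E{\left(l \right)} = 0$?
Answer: $0$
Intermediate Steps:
$P{\left(z,V \right)} = z^{2}$
$x{\left(s \right)} = 1$ ($x{\left(s \right)} = \frac{0 + 6}{6} = \frac{1}{6} \cdot 6 = 1$)
$a{\left(U \right)} = - \frac{U}{2}$ ($a{\left(U \right)} = - \frac{U + 1 U}{4} = - \frac{U + U}{4} = - \frac{2 U}{4} = - \frac{U}{2}$)
$D{\left(G \right)} = 0$
$D{\left(6 \right)} \left(-165\right) a{\left(-6 \right)} = 0 \left(-165\right) \left(\left(- \frac{1}{2}\right) \left(-6\right)\right) = 0 \cdot 3 = 0$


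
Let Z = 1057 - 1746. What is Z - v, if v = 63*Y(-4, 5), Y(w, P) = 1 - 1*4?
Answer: -500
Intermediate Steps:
Y(w, P) = -3 (Y(w, P) = 1 - 4 = -3)
Z = -689
v = -189 (v = 63*(-3) = -189)
Z - v = -689 - 1*(-189) = -689 + 189 = -500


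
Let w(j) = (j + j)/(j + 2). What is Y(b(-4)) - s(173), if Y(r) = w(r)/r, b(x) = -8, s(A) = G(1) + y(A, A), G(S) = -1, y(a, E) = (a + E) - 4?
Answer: -1024/3 ≈ -341.33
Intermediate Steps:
y(a, E) = -4 + E + a (y(a, E) = (E + a) - 4 = -4 + E + a)
s(A) = -5 + 2*A (s(A) = -1 + (-4 + A + A) = -1 + (-4 + 2*A) = -5 + 2*A)
w(j) = 2*j/(2 + j) (w(j) = (2*j)/(2 + j) = 2*j/(2 + j))
Y(r) = 2/(2 + r) (Y(r) = (2*r/(2 + r))/r = 2/(2 + r))
Y(b(-4)) - s(173) = 2/(2 - 8) - (-5 + 2*173) = 2/(-6) - (-5 + 346) = 2*(-⅙) - 1*341 = -⅓ - 341 = -1024/3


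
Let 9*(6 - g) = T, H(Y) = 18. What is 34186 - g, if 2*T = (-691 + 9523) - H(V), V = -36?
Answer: 104009/3 ≈ 34670.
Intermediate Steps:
T = 4407 (T = ((-691 + 9523) - 1*18)/2 = (8832 - 18)/2 = (1/2)*8814 = 4407)
g = -1451/3 (g = 6 - 1/9*4407 = 6 - 1469/3 = -1451/3 ≈ -483.67)
34186 - g = 34186 - 1*(-1451/3) = 34186 + 1451/3 = 104009/3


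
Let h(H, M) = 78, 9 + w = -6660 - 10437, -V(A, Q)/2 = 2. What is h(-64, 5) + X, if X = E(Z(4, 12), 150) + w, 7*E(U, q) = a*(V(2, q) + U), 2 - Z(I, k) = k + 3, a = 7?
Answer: -17045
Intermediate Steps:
V(A, Q) = -4 (V(A, Q) = -2*2 = -4)
w = -17106 (w = -9 + (-6660 - 10437) = -9 - 17097 = -17106)
Z(I, k) = -1 - k (Z(I, k) = 2 - (k + 3) = 2 - (3 + k) = 2 + (-3 - k) = -1 - k)
E(U, q) = -4 + U (E(U, q) = (7*(-4 + U))/7 = (-28 + 7*U)/7 = -4 + U)
X = -17123 (X = (-4 + (-1 - 1*12)) - 17106 = (-4 + (-1 - 12)) - 17106 = (-4 - 13) - 17106 = -17 - 17106 = -17123)
h(-64, 5) + X = 78 - 17123 = -17045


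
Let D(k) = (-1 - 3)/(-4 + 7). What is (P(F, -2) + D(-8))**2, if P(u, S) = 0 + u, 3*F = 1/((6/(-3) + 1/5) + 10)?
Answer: 2809/1681 ≈ 1.6710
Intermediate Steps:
F = 5/123 (F = 1/(3*((6/(-3) + 1/5) + 10)) = 1/(3*((6*(-1/3) + 1*(1/5)) + 10)) = 1/(3*((-2 + 1/5) + 10)) = 1/(3*(-9/5 + 10)) = 1/(3*(41/5)) = (1/3)*(5/41) = 5/123 ≈ 0.040650)
D(k) = -4/3
P(u, S) = u
(P(F, -2) + D(-8))**2 = (5/123 - 4/3)**2 = (-53/41)**2 = 2809/1681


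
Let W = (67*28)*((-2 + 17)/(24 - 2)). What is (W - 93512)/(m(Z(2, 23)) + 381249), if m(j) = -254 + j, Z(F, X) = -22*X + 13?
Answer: -507281/2092761 ≈ -0.24240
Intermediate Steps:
Z(F, X) = 13 - 22*X
W = 14070/11 (W = 1876*(15/22) = 14070/11 ≈ 1279.1)
(W - 93512)/(m(Z(2, 23)) + 381249) = (14070/11 - 93512)/((-254 + (13 - 22*23)) + 381249) = -1014562/(11*((-254 + (13 - 506)) + 381249)) = -1014562/(11*((-254 - 493) + 381249)) = -1014562/(11*(-747 + 381249)) = -1014562/11/380502 = -1014562/11*1/380502 = -507281/2092761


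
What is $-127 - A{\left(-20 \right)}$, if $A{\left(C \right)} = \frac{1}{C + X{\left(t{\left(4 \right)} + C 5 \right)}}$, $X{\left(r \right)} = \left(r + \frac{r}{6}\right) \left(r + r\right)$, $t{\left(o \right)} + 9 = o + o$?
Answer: $- \frac{9061072}{71347} \approx -127.0$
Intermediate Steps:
$t{\left(o \right)} = -9 + 2 o$ ($t{\left(o \right)} = -9 + \left(o + o\right) = -9 + 2 o$)
$X{\left(r \right)} = \frac{7 r^{2}}{3}$ ($X{\left(r \right)} = \left(r + r \frac{1}{6}\right) 2 r = \left(r + \frac{r}{6}\right) 2 r = \frac{7 r}{6} \cdot 2 r = \frac{7 r^{2}}{3}$)
$A{\left(C \right)} = \frac{1}{C + \frac{7 \left(-1 + 5 C\right)^{2}}{3}}$ ($A{\left(C \right)} = \frac{1}{C + \frac{7 \left(\left(-9 + 2 \cdot 4\right) + C 5\right)^{2}}{3}} = \frac{1}{C + \frac{7 \left(\left(-9 + 8\right) + 5 C\right)^{2}}{3}} = \frac{1}{C + \frac{7 \left(-1 + 5 C\right)^{2}}{3}}$)
$-127 - A{\left(-20 \right)} = -127 - \frac{3}{7 - -1340 + 175 \left(-20\right)^{2}} = -127 - \frac{3}{7 + 1340 + 175 \cdot 400} = -127 - \frac{3}{7 + 1340 + 70000} = -127 - \frac{3}{71347} = - \frac{9061072}{71347}$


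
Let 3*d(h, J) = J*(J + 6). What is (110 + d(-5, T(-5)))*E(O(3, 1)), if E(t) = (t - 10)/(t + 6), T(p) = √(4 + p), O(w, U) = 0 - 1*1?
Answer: -3619/15 - 22*I/5 ≈ -241.27 - 4.4*I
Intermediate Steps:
O(w, U) = -1 (O(w, U) = 0 - 1 = -1)
d(h, J) = J*(6 + J)/3 (d(h, J) = (J*(J + 6))/3 = (J*(6 + J))/3 = J*(6 + J)/3)
E(t) = (-10 + t)/(6 + t)
(110 + d(-5, T(-5)))*E(O(3, 1)) = (110 + √(4 - 5)*(6 + √(4 - 5))/3)*((-10 - 1)/(6 - 1)) = (110 + √(-1)*(6 + √(-1))/3)*(-11/5) = (110 + I*(6 + I)/3)*((⅕)*(-11)) = (110 + I*(6 + I)/3)*(-11/5) = -242 - 11*I*(6 + I)/15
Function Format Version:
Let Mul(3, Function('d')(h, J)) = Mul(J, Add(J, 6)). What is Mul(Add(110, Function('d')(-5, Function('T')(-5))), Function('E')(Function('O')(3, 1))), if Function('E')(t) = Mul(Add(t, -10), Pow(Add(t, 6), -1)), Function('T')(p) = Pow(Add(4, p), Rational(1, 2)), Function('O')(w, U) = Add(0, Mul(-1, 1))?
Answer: Add(Rational(-3619, 15), Mul(Rational(-22, 5), I)) ≈ Add(-241.27, Mul(-4.4000, I))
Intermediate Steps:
Function('O')(w, U) = -1 (Function('O')(w, U) = Add(0, -1) = -1)
Function('d')(h, J) = Mul(Rational(1, 3), J, Add(6, J)) (Function('d')(h, J) = Mul(Rational(1, 3), Mul(J, Add(J, 6))) = Mul(Rational(1, 3), Mul(J, Add(6, J))) = Mul(Rational(1, 3), J, Add(6, J)))
Function('E')(t) = Mul(Pow(Add(6, t), -1), Add(-10, t)) (Function('E')(t) = Mul(Add(-10, t), Pow(Add(6, t), -1)) = Mul(Pow(Add(6, t), -1), Add(-10, t)))
Mul(Add(110, Function('d')(-5, Function('T')(-5))), Function('E')(Function('O')(3, 1))) = Mul(Add(110, Mul(Rational(1, 3), Pow(Add(4, -5), Rational(1, 2)), Add(6, Pow(Add(4, -5), Rational(1, 2))))), Mul(Pow(Add(6, -1), -1), Add(-10, -1))) = Mul(Add(110, Mul(Rational(1, 3), Pow(-1, Rational(1, 2)), Add(6, Pow(-1, Rational(1, 2))))), Mul(Pow(5, -1), -11)) = Mul(Add(110, Mul(Rational(1, 3), I, Add(6, I))), Mul(Rational(1, 5), -11)) = Mul(Add(110, Mul(Rational(1, 3), I, Add(6, I))), Rational(-11, 5)) = Add(-242, Mul(Rational(-11, 15), I, Add(6, I)))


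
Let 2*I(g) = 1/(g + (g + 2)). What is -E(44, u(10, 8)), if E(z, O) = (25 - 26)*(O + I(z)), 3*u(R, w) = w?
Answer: 481/180 ≈ 2.6722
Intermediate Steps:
u(R, w) = w/3
I(g) = 1/(2*(2 + 2*g)) (I(g) = 1/(2*(g + (g + 2))) = 1/(2*(g + (2 + g))) = 1/(2*(2 + 2*g)))
E(z, O) = -O - 1/(4*(1 + z)) (E(z, O) = (25 - 26)*(O + 1/(4*(1 + z))) = -(O + 1/(4*(1 + z))) = -O - 1/(4*(1 + z)))
-E(44, u(10, 8)) = -(-¼ - (⅓)*8*(1 + 44))/(1 + 44) = -(-¼ - 1*8/3*45)/45 = -(-¼ - 120)/45 = -(-481)/(45*4) = -1*(-481/180) = 481/180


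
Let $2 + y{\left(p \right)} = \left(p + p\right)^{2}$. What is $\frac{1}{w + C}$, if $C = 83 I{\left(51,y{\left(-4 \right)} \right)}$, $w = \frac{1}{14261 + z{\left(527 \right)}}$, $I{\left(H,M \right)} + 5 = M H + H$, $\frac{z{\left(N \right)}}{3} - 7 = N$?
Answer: $\frac{15863}{4223745833} \approx 3.7557 \cdot 10^{-6}$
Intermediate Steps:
$y{\left(p \right)} = -2 + 4 p^{2}$ ($y{\left(p \right)} = -2 + \left(p + p\right)^{2} = -2 + \left(2 p\right)^{2} = -2 + 4 p^{2}$)
$z{\left(N \right)} = 21 + 3 N$
$I{\left(H,M \right)} = -5 + H + H M$ ($I{\left(H,M \right)} = -5 + \left(M H + H\right) = -5 + \left(H M + H\right) = -5 + \left(H + H M\right) = -5 + H + H M$)
$w = \frac{1}{15863}$ ($w = \frac{1}{14261 + \left(21 + 3 \cdot 527\right)} = \frac{1}{14261 + \left(21 + 1581\right)} = \frac{1}{14261 + 1602} = \frac{1}{15863} \approx 6.304 \cdot 10^{-5}$)
$C = 266264$ ($C = 83 \left(-5 + 51 + 51 \left(-2 + 4 \left(-4\right)^{2}\right)\right) = 83 \left(-5 + 51 + 51 \left(-2 + 4 \cdot 16\right)\right) = 83 \left(-5 + 51 + 51 \left(-2 + 64\right)\right) = 83 \left(-5 + 51 + 51 \cdot 62\right) = 83 \left(-5 + 51 + 3162\right) = 83 \cdot 3208 = 266264$)
$\frac{1}{w + C} = \frac{1}{\frac{1}{15863} + 266264} = \frac{1}{\frac{4223745833}{15863}} = \frac{15863}{4223745833}$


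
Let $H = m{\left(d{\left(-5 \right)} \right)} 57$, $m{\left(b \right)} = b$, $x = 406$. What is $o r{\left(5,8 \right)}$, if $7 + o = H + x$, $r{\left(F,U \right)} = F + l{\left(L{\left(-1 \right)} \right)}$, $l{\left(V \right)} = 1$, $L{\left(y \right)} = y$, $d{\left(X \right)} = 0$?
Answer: $2394$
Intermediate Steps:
$H = 0$ ($H = 0 \cdot 57 = 0$)
$r{\left(F,U \right)} = 1 + F$ ($r{\left(F,U \right)} = F + 1 = 1 + F$)
$o = 399$ ($o = -7 + \left(0 + 406\right) = -7 + 406 = 399$)
$o r{\left(5,8 \right)} = 399 \left(1 + 5\right) = 399 \cdot 6 = 2394$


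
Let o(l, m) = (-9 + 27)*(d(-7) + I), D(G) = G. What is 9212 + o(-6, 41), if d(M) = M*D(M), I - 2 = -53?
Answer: 9176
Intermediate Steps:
I = -51 (I = 2 - 53 = -51)
d(M) = M² (d(M) = M*M = M²)
o(l, m) = -36 (o(l, m) = (-9 + 27)*((-7)² - 51) = 18*(49 - 51) = 18*(-2) = -36)
9212 + o(-6, 41) = 9212 - 36 = 9176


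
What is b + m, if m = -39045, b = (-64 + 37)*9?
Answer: -39288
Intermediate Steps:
b = -243 (b = -27*9 = -243)
b + m = -243 - 39045 = -39288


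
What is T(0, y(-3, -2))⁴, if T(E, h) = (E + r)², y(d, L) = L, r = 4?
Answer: 65536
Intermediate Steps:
T(E, h) = (4 + E)² (T(E, h) = (E + 4)² = (4 + E)²)
T(0, y(-3, -2))⁴ = ((4 + 0)²)⁴ = (4²)⁴ = 16⁴ = 65536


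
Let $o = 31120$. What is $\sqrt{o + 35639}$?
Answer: $17 \sqrt{231} \approx 258.38$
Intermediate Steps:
$\sqrt{o + 35639} = \sqrt{31120 + 35639} = \sqrt{66759} = 17 \sqrt{231}$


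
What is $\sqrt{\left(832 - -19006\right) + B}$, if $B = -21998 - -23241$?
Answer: $\sqrt{21081} \approx 145.19$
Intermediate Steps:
$B = 1243$ ($B = -21998 + 23241 = 1243$)
$\sqrt{\left(832 - -19006\right) + B} = \sqrt{\left(832 - -19006\right) + 1243} = \sqrt{\left(832 + 19006\right) + 1243} = \sqrt{19838 + 1243} = \sqrt{21081}$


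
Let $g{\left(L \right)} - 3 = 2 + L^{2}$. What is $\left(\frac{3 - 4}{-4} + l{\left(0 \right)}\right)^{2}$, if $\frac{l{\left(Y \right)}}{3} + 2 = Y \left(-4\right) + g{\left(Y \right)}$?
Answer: $\frac{1369}{16} \approx 85.563$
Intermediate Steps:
$g{\left(L \right)} = 5 + L^{2}$ ($g{\left(L \right)} = 3 + \left(2 + L^{2}\right) = 5 + L^{2}$)
$l{\left(Y \right)} = 9 - 12 Y + 3 Y^{2}$ ($l{\left(Y \right)} = -6 + 3 \left(Y \left(-4\right) + \left(5 + Y^{2}\right)\right) = -6 + 3 \left(- 4 Y + \left(5 + Y^{2}\right)\right) = -6 + 3 \left(5 + Y^{2} - 4 Y\right) = -6 + \left(15 - 12 Y + 3 Y^{2}\right) = 9 - 12 Y + 3 Y^{2}$)
$\left(\frac{3 - 4}{-4} + l{\left(0 \right)}\right)^{2} = \left(\frac{3 - 4}{-4} + \left(9 - 0 + 3 \cdot 0^{2}\right)\right)^{2} = \left(\left(- \frac{1}{4}\right) \left(-1\right) + \left(9 + 0 + 3 \cdot 0\right)\right)^{2} = \left(\frac{1}{4} + \left(9 + 0 + 0\right)\right)^{2} = \left(\frac{1}{4} + 9\right)^{2} = \left(\frac{37}{4}\right)^{2} = \frac{1369}{16}$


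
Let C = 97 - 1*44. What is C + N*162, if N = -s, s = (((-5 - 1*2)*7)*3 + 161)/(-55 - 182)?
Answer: 4943/79 ≈ 62.570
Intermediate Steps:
s = -14/237 (s = (((-5 - 2)*7)*3 + 161)/(-237) = (-7*7*3 + 161)*(-1/237) = (-49*3 + 161)*(-1/237) = (-147 + 161)*(-1/237) = 14*(-1/237) = -14/237 ≈ -0.059072)
N = 14/237 (N = -1*(-14/237) = 14/237 ≈ 0.059072)
C = 53 (C = 97 - 44 = 53)
C + N*162 = 53 + (14/237)*162 = 53 + 756/79 = 4943/79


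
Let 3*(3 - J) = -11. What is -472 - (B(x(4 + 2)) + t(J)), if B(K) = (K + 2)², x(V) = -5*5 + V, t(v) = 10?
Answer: -771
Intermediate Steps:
J = 20/3 (J = 3 - ⅓*(-11) = 3 + 11/3 = 20/3 ≈ 6.6667)
x(V) = -25 + V
B(K) = (2 + K)²
-472 - (B(x(4 + 2)) + t(J)) = -472 - ((2 + (-25 + (4 + 2)))² + 10) = -472 - ((2 + (-25 + 6))² + 10) = -472 - ((2 - 19)² + 10) = -472 - ((-17)² + 10) = -472 - (289 + 10) = -472 - 1*299 = -472 - 299 = -771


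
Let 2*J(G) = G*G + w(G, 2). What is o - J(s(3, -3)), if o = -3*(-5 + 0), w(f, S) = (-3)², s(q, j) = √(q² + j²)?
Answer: 3/2 ≈ 1.5000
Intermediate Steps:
s(q, j) = √(j² + q²)
w(f, S) = 9
o = 15 (o = -3*(-5) = 15)
J(G) = 9/2 + G²/2 (J(G) = (G*G + 9)/2 = (G² + 9)/2 = (9 + G²)/2 = 9/2 + G²/2)
o - J(s(3, -3)) = 15 - (9/2 + (√((-3)² + 3²))²/2) = 15 - (9/2 + (√(9 + 9))²/2) = 15 - (9/2 + (√18)²/2) = 15 - (9/2 + (3*√2)²/2) = 15 - (9/2 + (½)*18) = 15 - (9/2 + 9) = 15 - 1*27/2 = 15 - 27/2 = 3/2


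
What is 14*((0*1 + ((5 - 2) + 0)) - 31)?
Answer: -392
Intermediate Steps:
14*((0*1 + ((5 - 2) + 0)) - 31) = 14*((0 + (3 + 0)) - 31) = 14*((0 + 3) - 31) = 14*(3 - 31) = 14*(-28) = -392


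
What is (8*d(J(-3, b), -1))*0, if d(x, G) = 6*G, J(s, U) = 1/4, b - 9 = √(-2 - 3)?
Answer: 0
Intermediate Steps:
b = 9 + I*√5 (b = 9 + √(-2 - 3) = 9 + √(-5) = 9 + I*√5 ≈ 9.0 + 2.2361*I)
J(s, U) = ¼
(8*d(J(-3, b), -1))*0 = (8*(6*(-1)))*0 = (8*(-6))*0 = -48*0 = 0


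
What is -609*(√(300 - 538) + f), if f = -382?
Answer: 232638 - 609*I*√238 ≈ 2.3264e+5 - 9395.2*I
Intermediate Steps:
-609*(√(300 - 538) + f) = -609*(√(300 - 538) - 382) = -609*(√(-238) - 382) = -609*(I*√238 - 382) = -609*(-382 + I*√238) = 232638 - 609*I*√238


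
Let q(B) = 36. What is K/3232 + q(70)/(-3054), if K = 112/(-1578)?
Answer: -1916099/162246804 ≈ -0.011810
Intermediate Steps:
K = -56/789 (K = 112*(-1/1578) = -56/789 ≈ -0.070976)
K/3232 + q(70)/(-3054) = -56/789/3232 + 36/(-3054) = -56/789*1/3232 + 36*(-1/3054) = -7/318756 - 6/509 = -1916099/162246804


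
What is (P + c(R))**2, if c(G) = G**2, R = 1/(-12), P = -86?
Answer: 153338689/20736 ≈ 7394.8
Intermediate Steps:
R = -1/12 ≈ -0.083333
(P + c(R))**2 = (-86 + (-1/12)**2)**2 = (-86 + 1/144)**2 = (-12383/144)**2 = 153338689/20736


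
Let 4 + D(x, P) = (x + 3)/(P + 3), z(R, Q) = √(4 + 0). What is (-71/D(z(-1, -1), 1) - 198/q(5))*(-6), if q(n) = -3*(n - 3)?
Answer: -3882/11 ≈ -352.91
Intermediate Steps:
z(R, Q) = 2 (z(R, Q) = √4 = 2)
D(x, P) = -4 + (3 + x)/(3 + P) (D(x, P) = -4 + (x + 3)/(P + 3) = -4 + (3 + x)/(3 + P))
q(n) = 9 - 3*n (q(n) = -3*(-3 + n) = 9 - 3*n)
(-71/D(z(-1, -1), 1) - 198/q(5))*(-6) = (-71*(3 + 1)/(-9 + 2 - 4*1) - 198/(9 - 3*5))*(-6) = (-71*4/(-9 + 2 - 4) - 198/(9 - 15))*(-6) = (-71/((¼)*(-11)) - 198/(-6))*(-6) = (-71/(-11/4) - 198*(-⅙))*(-6) = (-71*(-4/11) + 33)*(-6) = (284/11 + 33)*(-6) = (647/11)*(-6) = -3882/11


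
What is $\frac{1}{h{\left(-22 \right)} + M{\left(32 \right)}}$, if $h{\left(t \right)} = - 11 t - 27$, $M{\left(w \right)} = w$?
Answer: $\frac{1}{247} \approx 0.0040486$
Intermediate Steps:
$h{\left(t \right)} = -27 - 11 t$
$\frac{1}{h{\left(-22 \right)} + M{\left(32 \right)}} = \frac{1}{\left(-27 - -242\right) + 32} = \frac{1}{\left(-27 + 242\right) + 32} = \frac{1}{215 + 32} = \frac{1}{247}$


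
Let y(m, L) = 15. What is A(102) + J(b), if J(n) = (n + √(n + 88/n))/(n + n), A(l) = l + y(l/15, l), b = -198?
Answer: 235/2 - I*√1786/1188 ≈ 117.5 - 0.035573*I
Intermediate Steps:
A(l) = 15 + l (A(l) = l + 15 = 15 + l)
J(n) = (n + √(n + 88/n))/(2*n) (J(n) = (n + √(n + 88/n))/((2*n)) = (n + √(n + 88/n))*(1/(2*n)) = (n + √(n + 88/n))/(2*n))
A(102) + J(b) = (15 + 102) + (½)*(-198 + √(-198 + 88/(-198)))/(-198) = 117 + (½)*(-1/198)*(-198 + √(-198 + 88*(-1/198))) = 117 + (½)*(-1/198)*(-198 + √(-198 - 4/9)) = 117 + (½)*(-1/198)*(-198 + √(-1786/9)) = 117 + (½)*(-1/198)*(-198 + I*√1786/3) = 117 + (½ - I*√1786/1188) = 235/2 - I*√1786/1188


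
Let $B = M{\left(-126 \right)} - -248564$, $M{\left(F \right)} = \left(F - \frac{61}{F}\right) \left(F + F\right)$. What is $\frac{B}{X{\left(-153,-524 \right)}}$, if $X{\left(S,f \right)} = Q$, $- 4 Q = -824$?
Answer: $\frac{140097}{103} \approx 1360.2$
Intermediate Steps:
$Q = 206$ ($Q = \left(- \frac{1}{4}\right) \left(-824\right) = 206$)
$X{\left(S,f \right)} = 206$
$M{\left(F \right)} = 2 F \left(F - \frac{61}{F}\right)$ ($M{\left(F \right)} = \left(F - \frac{61}{F}\right) 2 F = 2 F \left(F - \frac{61}{F}\right)$)
$B = 280194$ ($B = \left(-122 + 2 \left(-126\right)^{2}\right) - -248564 = \left(-122 + 2 \cdot 15876\right) + 248564 = \left(-122 + 31752\right) + 248564 = 31630 + 248564 = 280194$)
$\frac{B}{X{\left(-153,-524 \right)}} = \frac{280194}{206} = 280194 \cdot \frac{1}{206} = \frac{140097}{103}$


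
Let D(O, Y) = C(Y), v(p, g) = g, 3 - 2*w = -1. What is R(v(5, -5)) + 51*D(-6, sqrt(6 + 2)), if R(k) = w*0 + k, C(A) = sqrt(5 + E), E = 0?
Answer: -5 + 51*sqrt(5) ≈ 109.04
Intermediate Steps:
w = 2 (w = 3/2 - 1/2*(-1) = 3/2 + 1/2 = 2)
C(A) = sqrt(5) (C(A) = sqrt(5 + 0) = sqrt(5))
D(O, Y) = sqrt(5)
R(k) = k (R(k) = 2*0 + k = 0 + k = k)
R(v(5, -5)) + 51*D(-6, sqrt(6 + 2)) = -5 + 51*sqrt(5)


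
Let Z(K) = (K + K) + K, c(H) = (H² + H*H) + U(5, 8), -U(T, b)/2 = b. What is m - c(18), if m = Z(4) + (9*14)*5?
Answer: 10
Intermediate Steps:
U(T, b) = -2*b
c(H) = -16 + 2*H² (c(H) = (H² + H*H) - 2*8 = (H² + H²) - 16 = 2*H² - 16 = -16 + 2*H²)
Z(K) = 3*K (Z(K) = 2*K + K = 3*K)
m = 642 (m = 3*4 + (9*14)*5 = 12 + 126*5 = 12 + 630 = 642)
m - c(18) = 642 - (-16 + 2*18²) = 642 - (-16 + 2*324) = 642 - (-16 + 648) = 642 - 1*632 = 642 - 632 = 10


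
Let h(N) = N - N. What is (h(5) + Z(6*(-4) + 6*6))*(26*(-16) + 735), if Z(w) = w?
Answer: 3828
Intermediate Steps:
h(N) = 0
(h(5) + Z(6*(-4) + 6*6))*(26*(-16) + 735) = (0 + (6*(-4) + 6*6))*(26*(-16) + 735) = (0 + (-24 + 36))*(-416 + 735) = (0 + 12)*319 = 12*319 = 3828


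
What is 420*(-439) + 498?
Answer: -183882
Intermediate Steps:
420*(-439) + 498 = -184380 + 498 = -183882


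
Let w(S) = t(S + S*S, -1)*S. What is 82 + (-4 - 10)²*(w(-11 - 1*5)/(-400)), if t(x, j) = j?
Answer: 1854/25 ≈ 74.160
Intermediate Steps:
w(S) = -S
82 + (-4 - 10)²*(w(-11 - 1*5)/(-400)) = 82 + (-4 - 10)²*(-(-11 - 1*5)/(-400)) = 82 + (-14)²*(-(-11 - 5)*(-1/400)) = 82 + 196*(-1*(-16)*(-1/400)) = 82 + 196*(16*(-1/400)) = 82 + 196*(-1/25) = 82 - 196/25 = 1854/25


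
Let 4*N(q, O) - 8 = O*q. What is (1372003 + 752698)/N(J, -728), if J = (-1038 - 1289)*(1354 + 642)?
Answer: 2124701/845333946 ≈ 0.0025134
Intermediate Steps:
J = -4644692 (J = -2327*1996 = -4644692)
N(q, O) = 2 + O*q/4 (N(q, O) = 2 + (O*q)/4 = 2 + O*q/4)
(1372003 + 752698)/N(J, -728) = (1372003 + 752698)/(2 + (¼)*(-728)*(-4644692)) = 2124701/(2 + 845333944) = 2124701/845333946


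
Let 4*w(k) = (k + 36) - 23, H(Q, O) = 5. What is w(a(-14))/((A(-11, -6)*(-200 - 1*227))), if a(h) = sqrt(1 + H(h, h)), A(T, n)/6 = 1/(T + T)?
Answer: 143/5124 + 11*sqrt(6)/5124 ≈ 0.033166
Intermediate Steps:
A(T, n) = 3/T (A(T, n) = 6/(T + T) = 6/((2*T)) = 6*(1/(2*T)) = 3/T)
a(h) = sqrt(6) (a(h) = sqrt(1 + 5) = sqrt(6))
w(k) = 13/4 + k/4 (w(k) = ((k + 36) - 23)/4 = ((36 + k) - 23)/4 = (13 + k)/4 = 13/4 + k/4)
w(a(-14))/((A(-11, -6)*(-200 - 1*227))) = (13/4 + sqrt(6)/4)/(((3/(-11))*(-200 - 1*227))) = (13/4 + sqrt(6)/4)/(((3*(-1/11))*(-200 - 227))) = (13/4 + sqrt(6)/4)/((-3/11*(-427))) = (13/4 + sqrt(6)/4)/(1281/11) = (13/4 + sqrt(6)/4)*(11/1281) = 143/5124 + 11*sqrt(6)/5124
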